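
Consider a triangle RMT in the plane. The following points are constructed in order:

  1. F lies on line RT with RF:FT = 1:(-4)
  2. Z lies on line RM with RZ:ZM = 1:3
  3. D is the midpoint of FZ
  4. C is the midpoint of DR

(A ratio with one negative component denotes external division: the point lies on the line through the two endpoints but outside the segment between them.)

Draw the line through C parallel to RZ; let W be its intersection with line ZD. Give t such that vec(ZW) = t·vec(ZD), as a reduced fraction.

t = 1/2

Assign R = (0, 0), M = (1, 0), T = (0, 1) — the answer is frame-independent, so this choice is without loss of generality.
1. F lies on line RT with RF:FT = 1:(-4) ⇒ F = (0, -1/3)
2. Z lies on line RM with RZ:ZM = 1:3 ⇒ Z = (1/4, 0)
3. D is the midpoint of FZ ⇒ D = (1/8, -1/6)
4. C is the midpoint of DR ⇒ C = (1/16, -1/12)
through C parallel to RZ: direction (1/4, 0); meets ZD at W = (3/16, -1/12)
W = Z + t·(D−Z) with t = 1/2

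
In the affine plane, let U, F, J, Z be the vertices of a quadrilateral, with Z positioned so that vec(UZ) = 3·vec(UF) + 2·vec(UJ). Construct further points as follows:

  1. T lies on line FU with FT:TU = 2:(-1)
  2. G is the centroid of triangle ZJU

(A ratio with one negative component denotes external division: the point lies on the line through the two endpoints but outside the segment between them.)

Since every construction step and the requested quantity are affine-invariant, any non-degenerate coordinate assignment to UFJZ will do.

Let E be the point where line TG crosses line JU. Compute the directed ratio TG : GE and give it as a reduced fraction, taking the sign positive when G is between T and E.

Work in coordinates with U = (0, 0), F = (1, 0), J = (0, 1), Z = (3, 2).
1. T lies on line FU with FT:TU = 2:(-1) ⇒ T = (-1, 0)
2. G is the centroid of triangle ZJU ⇒ G = (1, 1)
line TG meets JU at E = (0, 1/2)
G = T + t·(E−T) with t = 2, so TG:GE = 2:-1

TG:GE = -2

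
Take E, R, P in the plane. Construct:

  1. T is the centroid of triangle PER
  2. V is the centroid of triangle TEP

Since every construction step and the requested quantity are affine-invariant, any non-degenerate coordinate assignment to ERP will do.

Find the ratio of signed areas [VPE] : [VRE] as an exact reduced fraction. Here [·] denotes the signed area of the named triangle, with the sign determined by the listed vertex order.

Set E = (0, 0), R = (1, 0), P = (0, 1); any affine frame gives the same invariant.
1. T is the centroid of triangle PER ⇒ T = (1/3, 1/3)
2. V is the centroid of triangle TEP ⇒ V = (1/9, 4/9)
2·[VPE] = 1/9, 2·[VRE] = -4/9
[VPE]:[VRE] = 1/9:-4/9 = -1/4

[VPE]:[VRE] = -1/4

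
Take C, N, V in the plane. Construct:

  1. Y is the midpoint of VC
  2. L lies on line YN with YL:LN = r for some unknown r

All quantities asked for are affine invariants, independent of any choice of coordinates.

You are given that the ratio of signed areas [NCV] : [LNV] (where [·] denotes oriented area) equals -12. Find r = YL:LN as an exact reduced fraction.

Choose coordinates C = (0, 0), N = (1, 0), V = (0, 1).
1. Y is the midpoint of VC ⇒ Y = (0, 1/2)
2. With YL:LN = r, write λ = r/(r+1) so L = Y + λ·(N−Y); L is affine-linear in λ
Every point depending on L is an affine combination of L and λ-independent points, so each such coordinate is linear in λ; the λ² term in each signed area is a multiple of (N−Y)×(N−Y) = 0, so 2·[NCV] and 2·[LNV] are each linear in λ. Evaluating at λ=0 and λ=1:
  2·[NCV] = -1,   2·[LNV] = -1/2·λ + 1/2
So [NCV]:[LNV] = (-1) / (-1/2·λ + 1/2). Setting this equal to -12:
  -1 = -12·(-1/2·λ + 1/2)  ⇒  λ = 5/6
Then r = λ/(1−λ) = (5/6)/(1/6) = 5. Check: with r = 5, L = (5/6, 1/12) and [NCV]:[LNV] = -12 as required.

r = 5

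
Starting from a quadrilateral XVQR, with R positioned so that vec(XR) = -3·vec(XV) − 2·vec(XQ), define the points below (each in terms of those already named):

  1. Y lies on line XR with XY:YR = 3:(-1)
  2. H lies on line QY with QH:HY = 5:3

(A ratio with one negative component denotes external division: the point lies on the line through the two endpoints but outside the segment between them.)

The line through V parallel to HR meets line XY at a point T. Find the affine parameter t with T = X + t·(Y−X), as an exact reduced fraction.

Set X = (0, 0), V = (1, 0), Q = (0, 1), R = (-3, -2); any affine frame gives the same invariant.
1. Y lies on line XR with XY:YR = 3:(-1) ⇒ Y = (-9/2, -3)
2. H lies on line QY with QH:HY = 5:3 ⇒ H = (-45/16, -3/2)
through V parallel to HR: direction (-3/16, -1/2); meets XY at T = (4/3, 8/9)
T = X + t·(Y−X) with t = -8/27

t = -8/27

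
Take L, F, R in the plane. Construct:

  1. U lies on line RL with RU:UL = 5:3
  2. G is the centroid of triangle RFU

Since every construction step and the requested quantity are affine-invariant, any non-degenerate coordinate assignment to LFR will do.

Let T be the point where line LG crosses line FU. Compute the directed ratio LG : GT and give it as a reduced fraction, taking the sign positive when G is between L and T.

LG:GT = -14/5

Choose coordinates L = (0, 0), F = (1, 0), R = (0, 1).
1. U lies on line RL with RU:UL = 5:3 ⇒ U = (0, 3/8)
2. G is the centroid of triangle RFU ⇒ G = (1/3, 11/24)
line LG meets FU at T = (3/14, 33/112)
G = L + t·(T−L) with t = 14/9, so LG:GT = 14/9:-5/9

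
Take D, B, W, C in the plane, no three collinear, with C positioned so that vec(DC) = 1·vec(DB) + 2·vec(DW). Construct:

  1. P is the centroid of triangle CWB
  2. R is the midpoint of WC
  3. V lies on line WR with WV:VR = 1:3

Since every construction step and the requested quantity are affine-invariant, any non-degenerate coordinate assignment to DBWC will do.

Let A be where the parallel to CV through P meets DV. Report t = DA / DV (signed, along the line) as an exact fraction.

Set D = (0, 0), B = (1, 0), W = (0, 1), C = (1, 2); any affine frame gives the same invariant.
1. P is the centroid of triangle CWB ⇒ P = (2/3, 1)
2. R is the midpoint of WC ⇒ R = (1/2, 3/2)
3. V lies on line WR with WV:VR = 1:3 ⇒ V = (1/8, 9/8)
through P parallel to CV: direction (-7/8, -7/8); meets DV at A = (1/24, 3/8)
A = D + t·(V−D) with t = 1/3

t = 1/3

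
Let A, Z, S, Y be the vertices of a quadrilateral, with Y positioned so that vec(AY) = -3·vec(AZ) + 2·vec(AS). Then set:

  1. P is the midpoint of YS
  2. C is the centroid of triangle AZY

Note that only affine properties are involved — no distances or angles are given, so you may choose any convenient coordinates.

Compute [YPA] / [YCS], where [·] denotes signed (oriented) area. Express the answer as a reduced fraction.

Choose coordinates A = (0, 0), Z = (1, 0), S = (0, 1), Y = (-3, 2).
1. P is the midpoint of YS ⇒ P = (-3/2, 3/2)
2. C is the centroid of triangle AZY ⇒ C = (-2/3, 2/3)
2·[YPA] = -3/2, 2·[YCS] = 5/3
[YPA]:[YCS] = -3/2:5/3 = -9/10

[YPA]:[YCS] = -9/10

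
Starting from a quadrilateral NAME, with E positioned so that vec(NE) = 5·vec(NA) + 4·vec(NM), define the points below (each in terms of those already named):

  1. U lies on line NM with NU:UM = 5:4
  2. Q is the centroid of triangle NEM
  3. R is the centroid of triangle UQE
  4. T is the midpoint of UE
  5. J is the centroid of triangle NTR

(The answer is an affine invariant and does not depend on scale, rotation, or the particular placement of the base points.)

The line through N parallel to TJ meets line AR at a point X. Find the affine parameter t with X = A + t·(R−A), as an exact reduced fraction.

Assign N = (0, 0), A = (1, 0), M = (0, 1), E = (5, 4) — the answer is frame-independent, so this choice is without loss of generality.
1. U lies on line NM with NU:UM = 5:4 ⇒ U = (0, 5/9)
2. Q is the centroid of triangle NEM ⇒ Q = (5/3, 5/3)
3. R is the centroid of triangle UQE ⇒ R = (20/9, 56/27)
4. T is the midpoint of UE ⇒ T = (5/2, 41/18)
5. J is the centroid of triangle NTR ⇒ J = (85/54, 235/162)
through N parallel to TJ: direction (-25/27, -67/81); meets AR at X = (1400/663, 3752/1989)
X = A + t·(R−A) with t = 201/221

t = 201/221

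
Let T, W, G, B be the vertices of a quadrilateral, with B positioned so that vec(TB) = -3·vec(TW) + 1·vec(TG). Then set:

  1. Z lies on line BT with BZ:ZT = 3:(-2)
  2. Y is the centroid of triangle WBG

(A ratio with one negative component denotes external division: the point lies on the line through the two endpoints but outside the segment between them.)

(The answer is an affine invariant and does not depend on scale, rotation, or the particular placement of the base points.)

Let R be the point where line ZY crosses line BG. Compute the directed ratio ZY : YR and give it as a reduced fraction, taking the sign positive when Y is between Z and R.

ZY:YR = 8

Work in coordinates with T = (0, 0), W = (1, 0), G = (0, 1), B = (-3, 1).
1. Z lies on line BT with BZ:ZT = 3:(-2) ⇒ Z = (6, -2)
2. Y is the centroid of triangle WBG ⇒ Y = (-2/3, 2/3)
line ZY meets BG at R = (-3/2, 1)
Y = Z + t·(R−Z) with t = 8/9, so ZY:YR = 8/9:1/9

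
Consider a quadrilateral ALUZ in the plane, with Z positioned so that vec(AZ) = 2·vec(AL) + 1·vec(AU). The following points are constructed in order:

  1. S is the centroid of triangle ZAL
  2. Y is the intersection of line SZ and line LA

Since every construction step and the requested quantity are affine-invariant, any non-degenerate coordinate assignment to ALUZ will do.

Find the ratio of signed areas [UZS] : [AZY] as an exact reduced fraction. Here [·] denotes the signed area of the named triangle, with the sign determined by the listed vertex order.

Choose coordinates A = (0, 0), L = (1, 0), U = (0, 1), Z = (2, 1).
1. S is the centroid of triangle ZAL ⇒ S = (1, 1/3)
2. Y is the intersection of line SZ and line LA ⇒ Y = (1/2, 0)
2·[UZS] = -4/3, 2·[AZY] = -1/2
[UZS]:[AZY] = -4/3:-1/2 = 8/3

[UZS]:[AZY] = 8/3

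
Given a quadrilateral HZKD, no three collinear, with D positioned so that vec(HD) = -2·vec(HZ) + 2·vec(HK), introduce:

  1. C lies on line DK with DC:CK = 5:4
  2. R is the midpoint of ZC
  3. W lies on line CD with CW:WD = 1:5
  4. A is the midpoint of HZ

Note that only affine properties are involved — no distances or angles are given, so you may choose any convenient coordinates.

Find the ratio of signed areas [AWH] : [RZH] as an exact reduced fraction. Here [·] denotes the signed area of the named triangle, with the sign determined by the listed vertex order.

[AWH]:[RZH] = -83/78

Set H = (0, 0), Z = (1, 0), K = (0, 1), D = (-2, 2); any affine frame gives the same invariant.
1. C lies on line DK with DC:CK = 5:4 ⇒ C = (-8/9, 13/9)
2. R is the midpoint of ZC ⇒ R = (1/18, 13/18)
3. W lies on line CD with CW:WD = 1:5 ⇒ W = (-29/27, 83/54)
4. A is the midpoint of HZ ⇒ A = (1/2, 0)
2·[AWH] = 83/108, 2·[RZH] = -13/18
[AWH]:[RZH] = 83/108:-13/18 = -83/78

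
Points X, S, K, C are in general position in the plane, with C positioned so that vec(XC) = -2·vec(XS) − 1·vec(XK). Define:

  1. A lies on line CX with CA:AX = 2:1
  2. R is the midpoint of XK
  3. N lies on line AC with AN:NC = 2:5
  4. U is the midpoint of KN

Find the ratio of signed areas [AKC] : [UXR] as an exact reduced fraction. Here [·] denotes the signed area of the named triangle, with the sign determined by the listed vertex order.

Work in coordinates with X = (0, 0), S = (1, 0), K = (0, 1), C = (-2, -1).
1. A lies on line CX with CA:AX = 2:1 ⇒ A = (-2/3, -1/3)
2. R is the midpoint of XK ⇒ R = (0, 1/2)
3. N lies on line AC with AN:NC = 2:5 ⇒ N = (-22/21, -11/21)
4. U is the midpoint of KN ⇒ U = (-11/21, 5/21)
2·[AKC] = 4/3, 2·[UXR] = 11/42
[AKC]:[UXR] = 4/3:11/42 = 56/11

[AKC]:[UXR] = 56/11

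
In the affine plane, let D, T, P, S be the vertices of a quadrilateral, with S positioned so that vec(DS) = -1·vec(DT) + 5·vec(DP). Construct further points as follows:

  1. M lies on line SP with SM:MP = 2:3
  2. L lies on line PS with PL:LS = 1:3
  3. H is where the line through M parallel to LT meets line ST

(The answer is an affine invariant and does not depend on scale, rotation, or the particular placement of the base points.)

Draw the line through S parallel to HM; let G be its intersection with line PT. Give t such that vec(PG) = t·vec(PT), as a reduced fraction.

t = 4

Assign D = (0, 0), T = (1, 0), P = (0, 1), S = (-1, 5) — the answer is frame-independent, so this choice is without loss of generality.
1. M lies on line SP with SM:MP = 2:3 ⇒ M = (-3/5, 17/5)
2. L lies on line PS with PL:LS = 1:3 ⇒ L = (-1/4, 2)
3. H is where the line through M parallel to LT meets line ST ⇒ H = (1/15, 7/3)
through S parallel to HM: direction (-2/3, 16/15); meets PT at G = (4, -3)
G = P + t·(T−P) with t = 4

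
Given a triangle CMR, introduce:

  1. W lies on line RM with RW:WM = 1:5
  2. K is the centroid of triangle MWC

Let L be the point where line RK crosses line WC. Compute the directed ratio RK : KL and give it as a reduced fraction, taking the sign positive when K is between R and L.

Set C = (0, 0), M = (1, 0), R = (0, 1); any affine frame gives the same invariant.
1. W lies on line RM with RW:WM = 1:5 ⇒ W = (1/6, 5/6)
2. K is the centroid of triangle MWC ⇒ K = (7/18, 5/18)
line RK meets WC at L = (7/48, 35/48)
K = R + t·(L−R) with t = 8/3, so RK:KL = 8/3:-5/3

RK:KL = -8/5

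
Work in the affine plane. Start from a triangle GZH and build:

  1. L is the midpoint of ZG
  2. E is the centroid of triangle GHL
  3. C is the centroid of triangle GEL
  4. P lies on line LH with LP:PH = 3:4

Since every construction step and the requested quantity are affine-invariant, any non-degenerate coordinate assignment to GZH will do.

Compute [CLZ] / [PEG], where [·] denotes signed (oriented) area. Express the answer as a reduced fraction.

Work in coordinates with G = (0, 0), Z = (1, 0), H = (0, 1).
1. L is the midpoint of ZG ⇒ L = (1/2, 0)
2. E is the centroid of triangle GHL ⇒ E = (1/6, 1/3)
3. C is the centroid of triangle GEL ⇒ C = (2/9, 1/9)
4. P lies on line LH with LP:PH = 3:4 ⇒ P = (2/7, 3/7)
2·[CLZ] = 1/18, 2·[PEG] = 1/42
[CLZ]:[PEG] = 1/18:1/42 = 7/3

[CLZ]:[PEG] = 7/3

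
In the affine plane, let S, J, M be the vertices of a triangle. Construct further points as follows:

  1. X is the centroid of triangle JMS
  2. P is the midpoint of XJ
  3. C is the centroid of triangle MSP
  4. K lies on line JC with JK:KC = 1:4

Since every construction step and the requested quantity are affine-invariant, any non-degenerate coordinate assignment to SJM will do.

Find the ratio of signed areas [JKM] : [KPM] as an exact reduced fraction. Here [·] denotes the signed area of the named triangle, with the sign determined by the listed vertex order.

[JKM]:[KPM] = 7/8

Work in coordinates with S = (0, 0), J = (1, 0), M = (0, 1).
1. X is the centroid of triangle JMS ⇒ X = (1/3, 1/3)
2. P is the midpoint of XJ ⇒ P = (2/3, 1/6)
3. C is the centroid of triangle MSP ⇒ C = (2/9, 7/18)
4. K lies on line JC with JK:KC = 1:4 ⇒ K = (38/45, 7/90)
2·[JKM] = -7/90, 2·[KPM] = -4/45
[JKM]:[KPM] = -7/90:-4/45 = 7/8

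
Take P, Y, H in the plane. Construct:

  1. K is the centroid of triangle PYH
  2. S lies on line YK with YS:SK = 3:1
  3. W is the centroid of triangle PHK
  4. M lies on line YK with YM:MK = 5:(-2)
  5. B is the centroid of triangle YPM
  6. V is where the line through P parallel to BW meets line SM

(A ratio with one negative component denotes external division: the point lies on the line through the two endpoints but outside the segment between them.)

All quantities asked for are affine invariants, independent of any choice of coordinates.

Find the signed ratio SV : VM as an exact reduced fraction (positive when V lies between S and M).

SV:VM = -19/8

Set P = (0, 0), Y = (1, 0), H = (0, 1); any affine frame gives the same invariant.
1. K is the centroid of triangle PYH ⇒ K = (1/3, 1/3)
2. S lies on line YK with YS:SK = 3:1 ⇒ S = (1/2, 1/4)
3. W is the centroid of triangle PHK ⇒ W = (1/9, 4/9)
4. M lies on line YK with YM:MK = 5:(-2) ⇒ M = (-1/9, 5/9)
5. B is the centroid of triangle YPM ⇒ B = (8/27, 5/27)
6. V is where the line through P parallel to BW meets line SM ⇒ V = (-5/9, 7/9)
V = S + t·(M−S) with t = 19/11, so SV:VM = t:(1−t) = 19/11:-8/11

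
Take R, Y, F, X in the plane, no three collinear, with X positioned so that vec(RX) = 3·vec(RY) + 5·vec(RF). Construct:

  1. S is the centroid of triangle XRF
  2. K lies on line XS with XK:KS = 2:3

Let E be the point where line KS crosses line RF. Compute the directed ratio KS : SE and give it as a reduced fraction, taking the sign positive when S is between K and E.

Set R = (0, 0), Y = (1, 0), F = (0, 1), X = (3, 5); any affine frame gives the same invariant.
1. S is the centroid of triangle XRF ⇒ S = (1, 2)
2. K lies on line XS with XK:KS = 2:3 ⇒ K = (11/5, 19/5)
line KS meets RF at E = (0, 1/2)
S = K + t·(E−K) with t = 6/11, so KS:SE = 6/11:5/11

KS:SE = 6/5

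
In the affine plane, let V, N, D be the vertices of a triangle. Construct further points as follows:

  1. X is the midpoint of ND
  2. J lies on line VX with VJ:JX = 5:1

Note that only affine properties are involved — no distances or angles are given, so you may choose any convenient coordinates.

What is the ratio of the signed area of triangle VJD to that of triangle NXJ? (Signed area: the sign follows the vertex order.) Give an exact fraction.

[VJD]:[NXJ] = 5

Choose coordinates V = (0, 0), N = (1, 0), D = (0, 1).
1. X is the midpoint of ND ⇒ X = (1/2, 1/2)
2. J lies on line VX with VJ:JX = 5:1 ⇒ J = (5/12, 5/12)
2·[VJD] = 5/12, 2·[NXJ] = 1/12
[VJD]:[NXJ] = 5/12:1/12 = 5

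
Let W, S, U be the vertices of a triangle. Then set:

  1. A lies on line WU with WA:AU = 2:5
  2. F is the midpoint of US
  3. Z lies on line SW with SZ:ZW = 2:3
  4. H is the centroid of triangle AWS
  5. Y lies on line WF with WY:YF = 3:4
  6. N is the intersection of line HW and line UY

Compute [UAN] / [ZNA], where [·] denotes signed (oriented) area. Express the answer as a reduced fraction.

[UAN]:[ZNA] = -175/54

Work in coordinates with W = (0, 0), S = (1, 0), U = (0, 1).
1. A lies on line WU with WA:AU = 2:5 ⇒ A = (0, 2/7)
2. F is the midpoint of US ⇒ F = (1/2, 1/2)
3. Z lies on line SW with SZ:ZW = 2:3 ⇒ Z = (3/5, 0)
4. H is the centroid of triangle AWS ⇒ H = (1/3, 2/21)
5. Y lies on line WF with WY:YF = 3:4 ⇒ Y = (3/14, 3/14)
6. N is the intersection of line HW and line UY ⇒ N = (21/83, 6/83)
2·[UAN] = 15/83, 2·[ZNA] = -162/2905
[UAN]:[ZNA] = 15/83:-162/2905 = -175/54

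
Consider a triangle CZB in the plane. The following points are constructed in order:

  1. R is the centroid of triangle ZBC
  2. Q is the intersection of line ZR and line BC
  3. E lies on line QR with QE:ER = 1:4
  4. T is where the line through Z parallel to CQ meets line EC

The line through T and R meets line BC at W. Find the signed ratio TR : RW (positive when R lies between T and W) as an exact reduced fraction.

TR:RW = 2

Work in coordinates with C = (0, 0), Z = (1, 0), B = (0, 1).
1. R is the centroid of triangle ZBC ⇒ R = (1/3, 1/3)
2. Q is the intersection of line ZR and line BC ⇒ Q = (0, 1/2)
3. E lies on line QR with QE:ER = 1:4 ⇒ E = (1/15, 7/15)
4. T is where the line through Z parallel to CQ meets line EC ⇒ T = (1, 7)
line TR meets BC at W = (0, -3)
R = T + t·(W−T) with t = 2/3, so TR:RW = 2/3:1/3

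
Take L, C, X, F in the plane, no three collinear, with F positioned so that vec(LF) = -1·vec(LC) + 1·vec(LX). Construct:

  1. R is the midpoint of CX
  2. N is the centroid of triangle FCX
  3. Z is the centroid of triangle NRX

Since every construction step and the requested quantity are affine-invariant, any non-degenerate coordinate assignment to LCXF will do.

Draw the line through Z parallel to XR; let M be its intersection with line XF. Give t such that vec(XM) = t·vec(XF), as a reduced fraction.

t = 1/9

Choose coordinates L = (0, 0), C = (1, 0), X = (0, 1), F = (-1, 1).
1. R is the midpoint of CX ⇒ R = (1/2, 1/2)
2. N is the centroid of triangle FCX ⇒ N = (0, 2/3)
3. Z is the centroid of triangle NRX ⇒ Z = (1/6, 13/18)
through Z parallel to XR: direction (1/2, -1/2); meets XF at M = (-1/9, 1)
M = X + t·(F−X) with t = 1/9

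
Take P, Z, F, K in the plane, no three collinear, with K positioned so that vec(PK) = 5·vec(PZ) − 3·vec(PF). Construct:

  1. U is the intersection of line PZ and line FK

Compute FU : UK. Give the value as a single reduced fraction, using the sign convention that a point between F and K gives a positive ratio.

FU:UK = 1/3

Set P = (0, 0), Z = (1, 0), F = (0, 1), K = (5, -3); any affine frame gives the same invariant.
1. U is the intersection of line PZ and line FK ⇒ U = (5/4, 0)
U = F + t·(K−F) with t = 1/4, so FU:UK = t:(1−t) = 1/4:3/4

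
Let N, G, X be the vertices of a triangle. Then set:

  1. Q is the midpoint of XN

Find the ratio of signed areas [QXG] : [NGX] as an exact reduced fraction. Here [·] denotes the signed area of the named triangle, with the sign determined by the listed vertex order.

Work in coordinates with N = (0, 0), G = (1, 0), X = (0, 1).
1. Q is the midpoint of XN ⇒ Q = (0, 1/2)
2·[QXG] = -1/2, 2·[NGX] = 1
[QXG]:[NGX] = -1/2:1 = -1/2

[QXG]:[NGX] = -1/2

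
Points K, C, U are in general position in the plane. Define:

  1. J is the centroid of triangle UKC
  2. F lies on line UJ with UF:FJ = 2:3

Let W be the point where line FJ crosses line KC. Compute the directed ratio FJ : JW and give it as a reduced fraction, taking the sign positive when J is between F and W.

FJ:JW = 6/5

Choose coordinates K = (0, 0), C = (1, 0), U = (0, 1).
1. J is the centroid of triangle UKC ⇒ J = (1/3, 1/3)
2. F lies on line UJ with UF:FJ = 2:3 ⇒ F = (2/15, 11/15)
line FJ meets KC at W = (1/2, 0)
J = F + t·(W−F) with t = 6/11, so FJ:JW = 6/11:5/11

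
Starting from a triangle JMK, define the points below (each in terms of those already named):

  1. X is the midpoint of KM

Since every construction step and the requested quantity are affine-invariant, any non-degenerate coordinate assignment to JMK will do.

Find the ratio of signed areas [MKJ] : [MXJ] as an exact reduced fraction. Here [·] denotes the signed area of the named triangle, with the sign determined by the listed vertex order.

Choose coordinates J = (0, 0), M = (1, 0), K = (0, 1).
1. X is the midpoint of KM ⇒ X = (1/2, 1/2)
2·[MKJ] = 1, 2·[MXJ] = 1/2
[MKJ]:[MXJ] = 1:1/2 = 2

[MKJ]:[MXJ] = 2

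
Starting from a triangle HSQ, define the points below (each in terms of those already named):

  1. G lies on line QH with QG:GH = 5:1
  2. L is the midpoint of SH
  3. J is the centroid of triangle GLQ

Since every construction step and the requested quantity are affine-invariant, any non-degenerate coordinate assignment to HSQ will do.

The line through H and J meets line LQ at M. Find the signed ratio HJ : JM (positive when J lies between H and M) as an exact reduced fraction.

Set H = (0, 0), S = (1, 0), Q = (0, 1); any affine frame gives the same invariant.
1. G lies on line QH with QG:GH = 5:1 ⇒ G = (0, 1/6)
2. L is the midpoint of SH ⇒ L = (1/2, 0)
3. J is the centroid of triangle GLQ ⇒ J = (1/6, 7/18)
line HJ meets LQ at M = (3/13, 7/13)
J = H + t·(M−H) with t = 13/18, so HJ:JM = 13/18:5/18

HJ:JM = 13/5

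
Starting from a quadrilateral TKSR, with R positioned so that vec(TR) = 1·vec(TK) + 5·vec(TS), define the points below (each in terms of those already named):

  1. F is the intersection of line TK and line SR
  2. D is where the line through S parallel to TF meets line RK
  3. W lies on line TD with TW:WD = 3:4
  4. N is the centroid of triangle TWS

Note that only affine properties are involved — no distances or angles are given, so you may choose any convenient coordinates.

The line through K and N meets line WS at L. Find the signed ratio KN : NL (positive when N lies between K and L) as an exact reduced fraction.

Set T = (0, 0), K = (1, 0), S = (0, 1), R = (1, 5); any affine frame gives the same invariant.
1. F is the intersection of line TK and line SR ⇒ F = (-1/4, 0)
2. D is where the line through S parallel to TF meets line RK ⇒ D = (1, 1)
3. W lies on line TD with TW:WD = 3:4 ⇒ W = (3/7, 3/7)
4. N is the centroid of triangle TWS ⇒ N = (1/7, 10/21)
line KN meets WS at L = (4/7, 5/21)
N = K + t·(L−K) with t = 2, so KN:NL = 2:-1

KN:NL = -2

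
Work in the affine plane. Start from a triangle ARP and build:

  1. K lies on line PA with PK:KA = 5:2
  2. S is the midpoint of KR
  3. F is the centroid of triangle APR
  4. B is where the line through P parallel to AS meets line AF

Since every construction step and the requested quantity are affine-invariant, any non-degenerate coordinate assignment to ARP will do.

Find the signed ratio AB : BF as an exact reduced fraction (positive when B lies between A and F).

AB:BF = -21/16

Choose coordinates A = (0, 0), R = (1, 0), P = (0, 1).
1. K lies on line PA with PK:KA = 5:2 ⇒ K = (0, 2/7)
2. S is the midpoint of KR ⇒ S = (1/2, 1/7)
3. F is the centroid of triangle APR ⇒ F = (1/3, 1/3)
4. B is where the line through P parallel to AS meets line AF ⇒ B = (7/5, 7/5)
B = A + t·(F−A) with t = 21/5, so AB:BF = t:(1−t) = 21/5:-16/5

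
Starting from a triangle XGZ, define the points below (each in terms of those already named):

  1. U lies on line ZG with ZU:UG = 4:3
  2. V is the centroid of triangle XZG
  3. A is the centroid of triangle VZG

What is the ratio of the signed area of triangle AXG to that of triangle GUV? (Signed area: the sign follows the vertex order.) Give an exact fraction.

[AXG]:[GUV] = 28/9

Assign X = (0, 0), G = (1, 0), Z = (0, 1) — the answer is frame-independent, so this choice is without loss of generality.
1. U lies on line ZG with ZU:UG = 4:3 ⇒ U = (4/7, 3/7)
2. V is the centroid of triangle XZG ⇒ V = (1/3, 1/3)
3. A is the centroid of triangle VZG ⇒ A = (4/9, 4/9)
2·[AXG] = 4/9, 2·[GUV] = 1/7
[AXG]:[GUV] = 4/9:1/7 = 28/9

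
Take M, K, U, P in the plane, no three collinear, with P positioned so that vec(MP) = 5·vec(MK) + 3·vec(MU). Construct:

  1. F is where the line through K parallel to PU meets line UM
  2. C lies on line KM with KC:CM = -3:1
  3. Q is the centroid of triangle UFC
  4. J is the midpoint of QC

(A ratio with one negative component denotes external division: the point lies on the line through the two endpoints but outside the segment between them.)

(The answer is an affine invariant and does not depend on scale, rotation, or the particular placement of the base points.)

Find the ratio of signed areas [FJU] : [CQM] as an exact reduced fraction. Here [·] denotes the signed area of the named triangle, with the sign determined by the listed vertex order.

Assign M = (0, 0), K = (1, 0), U = (0, 1), P = (5, 3) — the answer is frame-independent, so this choice is without loss of generality.
1. F is where the line through K parallel to PU meets line UM ⇒ F = (0, -2/5)
2. C lies on line KM with KC:CM = -3:1 ⇒ C = (-1/2, 0)
3. Q is the centroid of triangle UFC ⇒ Q = (-1/6, 1/5)
4. J is the midpoint of QC ⇒ J = (-1/3, 1/10)
2·[FJU] = -7/15, 2·[CQM] = -1/10
[FJU]:[CQM] = -7/15:-1/10 = 14/3

[FJU]:[CQM] = 14/3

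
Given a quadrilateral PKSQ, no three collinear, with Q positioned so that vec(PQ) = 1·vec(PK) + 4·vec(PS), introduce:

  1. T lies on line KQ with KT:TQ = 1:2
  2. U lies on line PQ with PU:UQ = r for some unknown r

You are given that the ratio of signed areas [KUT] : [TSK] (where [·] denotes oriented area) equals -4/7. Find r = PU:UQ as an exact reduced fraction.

Set P = (0, 0), K = (1, 0), S = (0, 1), Q = (1, 4); any affine frame gives the same invariant.
1. T lies on line KQ with KT:TQ = 1:2 ⇒ T = (1, 4/3)
2. With PU:UQ = r, write λ = r/(r+1) so U = P + λ·(Q−P); U is affine-linear in λ
Every point depending on U is an affine combination of U and λ-independent points, so each such coordinate is linear in λ; the λ² term in each signed area is a multiple of (Q−P)×(Q−P) = 0, so 2·[KUT] and 2·[TSK] are each linear in λ. Evaluating at λ=0 and λ=1:
  2·[KUT] = 4/3·λ − 4/3,   2·[TSK] = 4/3
So [KUT]:[TSK] = (4/3·λ − 4/3) / (4/3). Setting this equal to -4/7:
  4/3·λ − 4/3 = -4/7·(4/3)  ⇒  λ = 3/7
Then r = λ/(1−λ) = (3/7)/(4/7) = 3/4. Check: with r = 3/4, U = (3/7, 12/7) and [KUT]:[TSK] = -4/7 as required.

r = 3/4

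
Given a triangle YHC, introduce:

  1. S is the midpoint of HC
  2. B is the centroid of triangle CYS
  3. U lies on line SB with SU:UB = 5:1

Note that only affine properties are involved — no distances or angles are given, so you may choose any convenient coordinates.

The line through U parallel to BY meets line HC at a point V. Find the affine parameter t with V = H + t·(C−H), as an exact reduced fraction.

t = 17/24

Set Y = (0, 0), H = (1, 0), C = (0, 1); any affine frame gives the same invariant.
1. S is the midpoint of HC ⇒ S = (1/2, 1/2)
2. B is the centroid of triangle CYS ⇒ B = (1/6, 1/2)
3. U lies on line SB with SU:UB = 5:1 ⇒ U = (2/9, 1/2)
through U parallel to BY: direction (-1/6, -1/2); meets HC at V = (7/24, 17/24)
V = H + t·(C−H) with t = 17/24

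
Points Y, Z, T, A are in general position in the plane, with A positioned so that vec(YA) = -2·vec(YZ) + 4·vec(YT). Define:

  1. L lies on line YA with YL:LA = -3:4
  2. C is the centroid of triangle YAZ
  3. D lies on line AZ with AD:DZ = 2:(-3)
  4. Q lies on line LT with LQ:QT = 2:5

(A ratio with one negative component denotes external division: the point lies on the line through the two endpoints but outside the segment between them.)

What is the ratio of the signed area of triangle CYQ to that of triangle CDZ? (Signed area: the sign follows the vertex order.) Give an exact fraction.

Work in coordinates with Y = (0, 0), Z = (1, 0), T = (0, 1), A = (-2, 4).
1. L lies on line YA with YL:LA = -3:4 ⇒ L = (6, -12)
2. C is the centroid of triangle YAZ ⇒ C = (-1/3, 4/3)
3. D lies on line AZ with AD:DZ = 2:(-3) ⇒ D = (-8, 12)
4. Q lies on line LT with LQ:QT = 2:5 ⇒ Q = (30/7, -58/7)
2·[CYQ] = 62/21, 2·[CDZ] = -4
[CYQ]:[CDZ] = 62/21:-4 = -31/42

[CYQ]:[CDZ] = -31/42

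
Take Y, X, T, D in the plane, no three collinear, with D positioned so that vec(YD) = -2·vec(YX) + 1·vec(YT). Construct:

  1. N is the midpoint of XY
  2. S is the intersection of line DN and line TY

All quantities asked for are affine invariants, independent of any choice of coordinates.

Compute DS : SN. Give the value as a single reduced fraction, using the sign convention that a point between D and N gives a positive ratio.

DS:SN = 4

Assign Y = (0, 0), X = (1, 0), T = (0, 1), D = (-2, 1) — the answer is frame-independent, so this choice is without loss of generality.
1. N is the midpoint of XY ⇒ N = (1/2, 0)
2. S is the intersection of line DN and line TY ⇒ S = (0, 1/5)
S = D + t·(N−D) with t = 4/5, so DS:SN = t:(1−t) = 4/5:1/5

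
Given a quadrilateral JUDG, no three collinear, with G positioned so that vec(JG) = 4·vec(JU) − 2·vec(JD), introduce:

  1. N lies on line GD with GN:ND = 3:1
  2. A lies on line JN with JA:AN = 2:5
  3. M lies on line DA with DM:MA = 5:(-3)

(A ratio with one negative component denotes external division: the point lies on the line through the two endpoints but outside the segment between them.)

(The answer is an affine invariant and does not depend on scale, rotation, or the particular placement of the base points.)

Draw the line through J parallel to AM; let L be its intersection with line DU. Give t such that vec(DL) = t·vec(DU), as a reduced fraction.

Assign J = (0, 0), U = (1, 0), D = (0, 1), G = (4, -2) — the answer is frame-independent, so this choice is without loss of generality.
1. N lies on line GD with GN:ND = 3:1 ⇒ N = (1, 1/4)
2. A lies on line JN with JA:AN = 2:5 ⇒ A = (2/7, 1/14)
3. M lies on line DA with DM:MA = 5:(-3) ⇒ M = (5/7, -37/28)
through J parallel to AM: direction (3/7, -39/28); meets DU at L = (-4/9, 13/9)
L = D + t·(U−D) with t = -4/9

t = -4/9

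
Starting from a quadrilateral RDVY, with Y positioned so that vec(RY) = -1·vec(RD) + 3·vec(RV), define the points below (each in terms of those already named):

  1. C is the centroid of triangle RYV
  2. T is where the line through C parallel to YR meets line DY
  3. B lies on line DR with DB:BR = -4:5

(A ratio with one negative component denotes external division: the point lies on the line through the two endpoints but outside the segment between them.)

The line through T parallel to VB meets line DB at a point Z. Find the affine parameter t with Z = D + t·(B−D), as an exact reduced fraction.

Set R = (0, 0), D = (1, 0), V = (0, 1), Y = (-1, 3); any affine frame gives the same invariant.
1. C is the centroid of triangle RYV ⇒ C = (-1/3, 4/3)
2. T is where the line through C parallel to YR meets line DY ⇒ T = (-7/9, 8/3)
3. B lies on line DR with DB:BR = -4:5 ⇒ B = (5, 0)
through T parallel to VB: direction (5, -1); meets DB at Z = (113/9, 0)
Z = D + t·(B−D) with t = 26/9

t = 26/9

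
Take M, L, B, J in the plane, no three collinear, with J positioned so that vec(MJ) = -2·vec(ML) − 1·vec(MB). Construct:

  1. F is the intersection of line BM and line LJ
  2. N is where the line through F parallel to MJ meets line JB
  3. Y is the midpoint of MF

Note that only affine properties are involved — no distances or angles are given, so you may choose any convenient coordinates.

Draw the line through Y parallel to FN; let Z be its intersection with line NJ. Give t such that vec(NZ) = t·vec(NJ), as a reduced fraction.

Work in coordinates with M = (0, 0), L = (1, 0), B = (0, 1), J = (-2, -1).
1. F is the intersection of line BM and line LJ ⇒ F = (0, -1/3)
2. N is where the line through F parallel to MJ meets line JB ⇒ N = (-8/3, -5/3)
3. Y is the midpoint of MF ⇒ Y = (0, -1/6)
through Y parallel to FN: direction (-8/3, -4/3); meets NJ at Z = (-7/3, -4/3)
Z = N + t·(J−N) with t = 1/2

t = 1/2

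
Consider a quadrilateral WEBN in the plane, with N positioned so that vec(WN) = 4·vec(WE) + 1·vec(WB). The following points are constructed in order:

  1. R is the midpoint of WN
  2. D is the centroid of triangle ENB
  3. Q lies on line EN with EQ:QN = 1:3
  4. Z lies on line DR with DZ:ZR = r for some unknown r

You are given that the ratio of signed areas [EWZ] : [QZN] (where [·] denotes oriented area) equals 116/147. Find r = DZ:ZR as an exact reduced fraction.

Work in coordinates with W = (0, 0), E = (1, 0), B = (0, 1), N = (4, 1).
1. R is the midpoint of WN ⇒ R = (2, 1/2)
2. D is the centroid of triangle ENB ⇒ D = (5/3, 2/3)
3. Q lies on line EN with EQ:QN = 1:3 ⇒ Q = (7/4, 1/4)
4. With DZ:ZR = r, write λ = r/(r+1) so Z = D + λ·(R−D); Z is affine-linear in λ
Every point depending on Z is an affine combination of Z and λ-independent points, so each such coordinate is linear in λ; the λ² term in each signed area is a multiple of (R−D)×(R−D) = 0, so 2·[EWZ] and 2·[QZN] are each linear in λ. Evaluating at λ=0 and λ=1:
  2·[EWZ] = 1/6·λ − 2/3,   2·[QZN] = 5/8·λ − 1
So [EWZ]:[QZN] = (1/6·λ − 2/3) / (5/8·λ − 1). Setting this equal to 116/147:
  1/6·λ − 2/3 = 116/147·(5/8·λ − 1)  ⇒  λ = 3/8
Then r = λ/(1−λ) = (3/8)/(5/8) = 3/5. Check: with r = 3/5, Z = (43/24, 29/48) and [EWZ]:[QZN] = 116/147 as required.

r = 3/5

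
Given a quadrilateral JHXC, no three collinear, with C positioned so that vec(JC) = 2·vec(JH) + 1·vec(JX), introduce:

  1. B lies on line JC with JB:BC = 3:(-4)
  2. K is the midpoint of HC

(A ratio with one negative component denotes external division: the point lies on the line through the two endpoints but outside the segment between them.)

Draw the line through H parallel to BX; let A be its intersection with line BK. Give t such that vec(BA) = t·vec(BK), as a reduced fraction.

Work in coordinates with J = (0, 0), H = (1, 0), X = (0, 1), C = (2, 1).
1. B lies on line JC with JB:BC = 3:(-4) ⇒ B = (-6, -3)
2. K is the midpoint of HC ⇒ K = (3/2, 1/2)
through H parallel to BX: direction (6, 4); meets BK at A = (7/3, 8/9)
A = B + t·(K−B) with t = 10/9

t = 10/9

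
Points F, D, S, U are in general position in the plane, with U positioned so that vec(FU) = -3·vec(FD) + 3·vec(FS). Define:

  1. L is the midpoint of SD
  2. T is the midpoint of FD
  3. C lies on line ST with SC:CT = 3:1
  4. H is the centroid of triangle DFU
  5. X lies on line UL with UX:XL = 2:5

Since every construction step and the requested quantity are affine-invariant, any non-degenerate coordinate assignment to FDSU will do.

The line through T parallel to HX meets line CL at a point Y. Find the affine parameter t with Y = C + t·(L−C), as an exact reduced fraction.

Assign F = (0, 0), D = (1, 0), S = (0, 1), U = (-3, 3) — the answer is frame-independent, so this choice is without loss of generality.
1. L is the midpoint of SD ⇒ L = (1/2, 1/2)
2. T is the midpoint of FD ⇒ T = (1/2, 0)
3. C lies on line ST with SC:CT = 3:1 ⇒ C = (3/8, 1/4)
4. H is the centroid of triangle DFU ⇒ H = (-2/3, 1)
5. X lies on line UL with UX:XL = 2:5 ⇒ X = (-2, 16/7)
through T parallel to HX: direction (-4/3, 9/7); meets CL at Y = (55/166, 27/166)
Y = C + t·(L−C) with t = -29/83

t = -29/83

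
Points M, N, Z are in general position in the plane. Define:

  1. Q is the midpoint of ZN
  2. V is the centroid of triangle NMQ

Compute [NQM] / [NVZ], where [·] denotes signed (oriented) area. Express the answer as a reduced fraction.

[NQM]:[NVZ] = -3/2

Work in coordinates with M = (0, 0), N = (1, 0), Z = (0, 1).
1. Q is the midpoint of ZN ⇒ Q = (1/2, 1/2)
2. V is the centroid of triangle NMQ ⇒ V = (1/2, 1/6)
2·[NQM] = 1/2, 2·[NVZ] = -1/3
[NQM]:[NVZ] = 1/2:-1/3 = -3/2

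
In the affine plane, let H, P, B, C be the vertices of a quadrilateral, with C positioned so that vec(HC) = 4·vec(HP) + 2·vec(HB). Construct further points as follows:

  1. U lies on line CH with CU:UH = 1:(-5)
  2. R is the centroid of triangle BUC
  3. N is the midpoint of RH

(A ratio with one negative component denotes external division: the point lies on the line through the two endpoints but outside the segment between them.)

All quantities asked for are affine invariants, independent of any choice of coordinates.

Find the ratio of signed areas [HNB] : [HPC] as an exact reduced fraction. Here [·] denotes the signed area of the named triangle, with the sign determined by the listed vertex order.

Set H = (0, 0), P = (1, 0), B = (0, 1), C = (4, 2); any affine frame gives the same invariant.
1. U lies on line CH with CU:UH = 1:(-5) ⇒ U = (5, 5/2)
2. R is the centroid of triangle BUC ⇒ R = (3, 11/6)
3. N is the midpoint of RH ⇒ N = (3/2, 11/12)
2·[HNB] = 3/2, 2·[HPC] = 2
[HNB]:[HPC] = 3/2:2 = 3/4

[HNB]:[HPC] = 3/4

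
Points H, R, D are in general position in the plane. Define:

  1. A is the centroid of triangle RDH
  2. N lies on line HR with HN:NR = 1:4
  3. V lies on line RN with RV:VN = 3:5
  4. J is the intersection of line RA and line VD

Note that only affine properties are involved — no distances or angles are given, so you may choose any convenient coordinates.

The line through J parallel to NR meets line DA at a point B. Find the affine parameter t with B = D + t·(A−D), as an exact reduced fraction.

t = 15/13

Work in coordinates with H = (0, 0), R = (1, 0), D = (0, 1).
1. A is the centroid of triangle RDH ⇒ A = (1/3, 1/3)
2. N lies on line HR with HN:NR = 1:4 ⇒ N = (1/5, 0)
3. V lies on line RN with RV:VN = 3:5 ⇒ V = (7/10, 0)
4. J is the intersection of line RA and line VD ⇒ J = (7/13, 3/13)
through J parallel to NR: direction (4/5, 0); meets DA at B = (5/13, 3/13)
B = D + t·(A−D) with t = 15/13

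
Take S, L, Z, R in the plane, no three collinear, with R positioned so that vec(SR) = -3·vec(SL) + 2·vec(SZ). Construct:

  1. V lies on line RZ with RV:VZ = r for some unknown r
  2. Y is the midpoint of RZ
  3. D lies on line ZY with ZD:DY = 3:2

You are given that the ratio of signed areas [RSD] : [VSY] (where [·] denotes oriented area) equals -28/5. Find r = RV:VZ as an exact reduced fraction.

Assign S = (0, 0), L = (1, 0), Z = (0, 1), R = (-3, 2) — the answer is frame-independent, so this choice is without loss of generality.
1. With RV:VZ = r, write λ = r/(r+1) so V = R + λ·(Z−R); V is affine-linear in λ
2. Y is the midpoint of RZ ⇒ Y = (-3/2, 3/2)
3. D lies on line ZY with ZD:DY = 3:2 ⇒ D = (-9/10, 13/10)
Every point depending on V is an affine combination of V and λ-independent points, so each such coordinate is linear in λ; the λ² term in each signed area is a multiple of (Z−R)×(Z−R) = 0, so 2·[RSD] and 2·[VSY] are each linear in λ. Evaluating at λ=0 and λ=1:
  2·[RSD] = 21/10,   2·[VSY] = -3·λ + 3/2
So [RSD]:[VSY] = (21/10) / (-3·λ + 3/2). Setting this equal to -28/5:
  21/10 = -28/5·(-3·λ + 3/2)  ⇒  λ = 5/8
Then r = λ/(1−λ) = (5/8)/(3/8) = 5/3. Check: with r = 5/3, V = (-9/8, 11/8) and [RSD]:[VSY] = -28/5 as required.

r = 5/3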